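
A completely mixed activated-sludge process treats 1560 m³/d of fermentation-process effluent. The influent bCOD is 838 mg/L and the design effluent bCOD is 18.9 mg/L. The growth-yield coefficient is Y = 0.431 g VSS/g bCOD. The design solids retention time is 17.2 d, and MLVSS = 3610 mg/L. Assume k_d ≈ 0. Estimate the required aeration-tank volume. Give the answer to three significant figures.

V ≈ 2620 m³

V·X = Y·Q·ΔS·θ_c gives V = 0.431 × 1560 × (838 − 18.9) × 17.2 / 3610 = 2624 m³.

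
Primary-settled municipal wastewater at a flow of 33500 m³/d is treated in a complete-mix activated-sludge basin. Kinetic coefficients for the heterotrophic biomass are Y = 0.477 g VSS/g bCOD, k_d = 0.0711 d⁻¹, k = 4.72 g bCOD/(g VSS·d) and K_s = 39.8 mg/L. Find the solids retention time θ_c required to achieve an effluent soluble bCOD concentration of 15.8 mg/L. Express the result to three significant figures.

At the target effluent, Y k S/(K_s+S) = 0.477×4.72×15.8/55.60 = 0.6398 d⁻¹.
1/θ_c = 0.6398 − 0.0711 = 0.5687 d⁻¹, so θ_c = 1.758 d.

θ_c ≈ 1.76 d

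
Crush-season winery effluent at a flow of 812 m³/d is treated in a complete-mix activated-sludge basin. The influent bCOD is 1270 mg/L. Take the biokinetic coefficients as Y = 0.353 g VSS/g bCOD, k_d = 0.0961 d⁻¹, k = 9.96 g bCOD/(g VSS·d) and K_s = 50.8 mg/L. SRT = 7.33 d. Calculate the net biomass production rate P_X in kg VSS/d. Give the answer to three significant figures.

For a completely mixed reactor with recycle the Lawrence–McCarty relation gives S = K_s·(1 + k_d·θ_c) / [θ_c·(Y·k − k_d) − 1] = 50.8 × (1 + 0.0961 × 7.33) / [7.33 × (0.353 × 9.96 − 0.0961) − 1] = 86.58 / 24.07 = 3.598 mg/L.
Observed yield with endogenous decay: Y_obs = Y / (1 + k_d·θ_c) = 0.353 / (1 + 0.0961 × 7.33) = 0.353 / 1.704 = 0.2071 g VSS/g bCOD.
Q·(S₀ − S) = 812 × (1270 − 3.60) × 10⁻³ = 1028 kg/d removed.
So the net sludge growth is P_X = 0.2071 × 1028 = 213.0 kg VSS/d.

P_X ≈ 213 kg VSS/d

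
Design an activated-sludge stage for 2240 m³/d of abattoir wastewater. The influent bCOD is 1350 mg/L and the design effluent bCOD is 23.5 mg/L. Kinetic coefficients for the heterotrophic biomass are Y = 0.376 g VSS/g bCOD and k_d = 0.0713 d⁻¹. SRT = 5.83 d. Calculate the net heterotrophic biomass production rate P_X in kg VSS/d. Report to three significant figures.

Y_obs = Y / (1 + k_d θ_c) = 0.376 / (1 + 0.0713 × 5.83) = 0.376 / 1.416 = 0.2656.
Substrate removed = Q·(S₀ − S) = 2240 m³/d × (1350 − 23.5) g/m³ = 2.97×10^6 g/d = 2971 kg/d.
So the net sludge growth is P_X = 0.2656 × 2971 = 789.2 kg VSS/d.

P_X ≈ 789 kg VSS/d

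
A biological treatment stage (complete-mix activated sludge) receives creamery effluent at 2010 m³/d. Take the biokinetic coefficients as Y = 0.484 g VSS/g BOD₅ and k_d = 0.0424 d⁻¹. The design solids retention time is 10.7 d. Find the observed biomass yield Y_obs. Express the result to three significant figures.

Y_obs = Y / (1 + k_d θ_c) = 0.484 / (1 + 0.0424 × 10.7) = 0.484 / 1.454 = 0.3329.

Y_obs ≈ 0.333 g VSS/g BOD₅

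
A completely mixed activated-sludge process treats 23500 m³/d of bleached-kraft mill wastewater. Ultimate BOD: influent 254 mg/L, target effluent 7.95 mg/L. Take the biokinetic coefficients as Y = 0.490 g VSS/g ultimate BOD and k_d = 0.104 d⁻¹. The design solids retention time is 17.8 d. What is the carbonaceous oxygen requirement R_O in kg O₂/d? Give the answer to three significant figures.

R_O ≈ 4370 kg O₂/d

The observed yield is Y_obs = Y/(1 + k_d·θ_c) = 0.490 / (1 + 0.104 × 17.8) = 0.490 / 2.851 = 0.1719 g VSS per g ultimate BOD removed.
Q·(S₀ − S) = 23500 × (254 − 7.95) × 10⁻³ = 5782 kg/d removed.
Biomass synthesised: P_X = Y_obs × 5782 = 993.7 kg VSS/d.
R_O = Q·ΔS − 1.42 P_X = 5782 − 1411 = 4371 kg O₂/d.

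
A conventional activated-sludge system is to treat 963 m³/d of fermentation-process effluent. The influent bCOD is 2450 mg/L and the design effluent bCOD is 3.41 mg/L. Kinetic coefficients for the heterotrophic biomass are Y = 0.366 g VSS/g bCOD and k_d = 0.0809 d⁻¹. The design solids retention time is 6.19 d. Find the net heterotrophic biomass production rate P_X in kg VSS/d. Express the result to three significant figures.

Observed yield with endogenous decay: Y_obs = Y / (1 + k_d·θ_c) = 0.366 / (1 + 0.0809 × 6.19) = 0.366 / 1.501 = 0.2439 g VSS/g bCOD.
ΔS = 2450 − 3.41 = 2447 mg/L, so the substrate removal rate is 963 × 2447/1000 = 2356 kg bCOD/d.
Net biomass production P_X = Y_obs × Q·(S₀ − S) = 0.2439 × 2356 = 574.6 kg VSS/d.

P_X ≈ 575 kg VSS/d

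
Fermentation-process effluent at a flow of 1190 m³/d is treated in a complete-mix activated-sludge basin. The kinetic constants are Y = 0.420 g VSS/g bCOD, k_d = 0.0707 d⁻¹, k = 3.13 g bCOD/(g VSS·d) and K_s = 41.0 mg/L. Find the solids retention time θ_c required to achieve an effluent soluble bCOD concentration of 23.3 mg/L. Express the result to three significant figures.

From 1/θ_c = Y·k·S/(K_s + S) − k_d: Y·k·S/(K_s+S) = 0.420 × 3.13 × 23.3 / (41.0 + 23.3) = 0.4764 d⁻¹.
1/θ_c = 0.4764 − 0.0707 = 0.4057 d⁻¹, so θ_c = 2.465 d.

θ_c ≈ 2.47 d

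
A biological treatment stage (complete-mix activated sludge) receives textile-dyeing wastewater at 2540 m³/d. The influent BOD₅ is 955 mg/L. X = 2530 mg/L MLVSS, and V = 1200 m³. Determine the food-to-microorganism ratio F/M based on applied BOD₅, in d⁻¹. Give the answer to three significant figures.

F/M = applied load / biomass = Q·S₀/(V·X) = 2540 × 955 / (1200 × 2530) = 0.7990 d⁻¹.

F/M ≈ 0.799 d⁻¹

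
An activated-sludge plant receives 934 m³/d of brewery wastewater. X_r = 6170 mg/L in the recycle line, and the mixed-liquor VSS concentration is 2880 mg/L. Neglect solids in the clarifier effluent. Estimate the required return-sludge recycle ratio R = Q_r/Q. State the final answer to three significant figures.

R ≈ 0.875

Mass balance around the secondary clarifier (neglecting effluent solids): R = X / (X_r − X) = 2880 / (6170 − 2880) = 0.8754.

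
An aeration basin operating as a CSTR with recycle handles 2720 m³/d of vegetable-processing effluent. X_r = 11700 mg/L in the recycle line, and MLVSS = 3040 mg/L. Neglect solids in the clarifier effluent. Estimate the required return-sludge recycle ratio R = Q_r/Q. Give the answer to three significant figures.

Solids balance on the clarifier gives (1+R)X = R·X_r, so R = X/(X_r − X) = 3040 / (11700 − 3040) = 0.3510.

R ≈ 0.351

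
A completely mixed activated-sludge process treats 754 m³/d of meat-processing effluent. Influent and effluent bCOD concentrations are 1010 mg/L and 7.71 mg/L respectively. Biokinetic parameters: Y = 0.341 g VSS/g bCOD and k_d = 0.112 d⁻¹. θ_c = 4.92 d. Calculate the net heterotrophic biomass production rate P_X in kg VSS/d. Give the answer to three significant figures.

Observed yield with endogenous decay: Y_obs = Y / (1 + k_d·θ_c) = 0.341 / (1 + 0.112 × 4.92) = 0.341 / 1.551 = 0.2199 g VSS/g bCOD.
Substrate removed = Q·(S₀ − S) = 754 m³/d × (1010 − 7.71) g/m³ = 7.56×10^5 g/d = 755.7 kg/d.
Net biomass production P_X = Y_obs × Q·(S₀ − S) = 0.2199 × 755.7 = 166.1 kg VSS/d.

P_X ≈ 166 kg VSS/d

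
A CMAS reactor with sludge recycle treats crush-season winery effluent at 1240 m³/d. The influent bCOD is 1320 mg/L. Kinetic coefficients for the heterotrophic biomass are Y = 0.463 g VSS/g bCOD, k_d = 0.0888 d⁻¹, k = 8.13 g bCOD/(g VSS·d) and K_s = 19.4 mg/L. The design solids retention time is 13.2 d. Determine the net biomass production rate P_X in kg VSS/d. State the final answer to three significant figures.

P_X ≈ 349 kg VSS/d

From the Monod/SRT balance for a CMAS, S = K_s·(1+k_d θ_c)/[θ_c·(Y k − k_d) − 1] = 19.4 × (1 + 0.0888 × 13.2) / [13.2 × (0.463 × 8.13 − 0.0888) − 1] = 42.14 / 47.52 = 0.8869 mg/L.
Correct the yield for decay: Y_obs = Y/(1 + k_d θ_c) = 0.463 / (1 + 0.0888 × 13.2) = 0.463 / 2.172 = 0.2132.
Q·(S₀ − S) = 1240 × (1320 − 0.887) × 10⁻³ = 1636 kg/d removed.
Biomass produced: P_X = Y_obs·Q·ΔS = 0.2132 × 1636 ≈ 348.7 kg VSS/d.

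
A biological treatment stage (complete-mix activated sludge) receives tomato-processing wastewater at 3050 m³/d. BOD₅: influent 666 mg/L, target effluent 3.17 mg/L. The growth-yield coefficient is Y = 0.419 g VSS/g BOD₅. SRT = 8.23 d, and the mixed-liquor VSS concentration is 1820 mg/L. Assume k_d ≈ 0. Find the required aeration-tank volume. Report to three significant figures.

V ≈ 3830 m³

With k_d = 0 the design equation reduces to V = Y Q (S₀−S) θ_c / X = 0.419 × 3050 × (666 − 3.17) × 8.23 / 1820 = 3830 m³.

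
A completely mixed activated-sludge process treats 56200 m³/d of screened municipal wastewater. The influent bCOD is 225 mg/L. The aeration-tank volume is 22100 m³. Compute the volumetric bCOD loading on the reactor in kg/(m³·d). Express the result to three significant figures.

L_v ≈ 0.572 kg bCOD/(m³·d)

Volumetric loading L_v = Q·S₀ / V = 56200 × 225 g/m³ / 22100 m³ = 572.2 g/(m³·d) = 0.5722 kg bCOD/(m³·d).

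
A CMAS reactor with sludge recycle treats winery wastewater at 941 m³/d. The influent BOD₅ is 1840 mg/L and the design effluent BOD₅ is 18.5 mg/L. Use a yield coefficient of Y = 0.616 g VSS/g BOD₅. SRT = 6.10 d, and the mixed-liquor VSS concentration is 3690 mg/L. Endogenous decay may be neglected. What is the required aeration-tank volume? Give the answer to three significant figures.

V ≈ 1750 m³

With k_d = 0 the design equation reduces to V = Y Q (S₀−S) θ_c / X = 0.616 × 941 × (1840 − 18.5) × 6.10 / 3690 = 1745 m³.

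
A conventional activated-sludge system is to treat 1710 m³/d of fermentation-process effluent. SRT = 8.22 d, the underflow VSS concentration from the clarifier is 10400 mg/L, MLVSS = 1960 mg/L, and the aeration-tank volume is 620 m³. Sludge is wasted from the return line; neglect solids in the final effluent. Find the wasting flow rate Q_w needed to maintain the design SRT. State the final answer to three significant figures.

Q_w ≈ 14.2 m³/d

Wasting from the return line (neglecting effluent solids): Q_w = V·X / (θ_c·X_r) = 620.0 × 1960 / (8.22 × 10400) = 14.21 m³/d.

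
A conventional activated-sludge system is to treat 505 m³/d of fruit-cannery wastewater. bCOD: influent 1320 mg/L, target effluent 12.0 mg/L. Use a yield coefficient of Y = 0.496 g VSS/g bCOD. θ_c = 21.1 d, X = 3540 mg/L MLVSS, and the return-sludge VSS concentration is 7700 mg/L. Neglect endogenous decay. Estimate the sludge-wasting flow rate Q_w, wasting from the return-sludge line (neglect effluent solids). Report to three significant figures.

Q_w ≈ 42.5 m³/d

With k_d = 0 the design equation reduces to V = Y Q (S₀−S) θ_c / X = 0.496 × 505 × (1320 − 12.0) × 21.1 / 3540 = 1953 m³.
θ_c = V·X/(Q_w·X_r) when wasting from the recycle, so Q_w = V·X/(θ_c·X_r) = 1953 × 3540 / (21.1 × 7700) = 42.55 m³/d.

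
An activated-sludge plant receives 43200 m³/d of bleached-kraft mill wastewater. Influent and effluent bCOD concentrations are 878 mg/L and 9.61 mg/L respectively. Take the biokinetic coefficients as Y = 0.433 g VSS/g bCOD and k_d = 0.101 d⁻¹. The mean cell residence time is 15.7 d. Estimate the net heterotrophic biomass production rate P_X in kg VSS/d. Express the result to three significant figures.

Correct the yield for decay: Y_obs = Y/(1 + k_d θ_c) = 0.433 / (1 + 0.101 × 15.7) = 0.433 / 2.586 = 0.1675.
ΔS = 878 − 9.61 = 868.4 mg/L, so the substrate removal rate is 43200 × 868.4/1000 = 37514 kg bCOD/d.
So the net sludge growth is P_X = 0.1675 × 37514 = 6282 kg VSS/d.

P_X ≈ 6280 kg VSS/d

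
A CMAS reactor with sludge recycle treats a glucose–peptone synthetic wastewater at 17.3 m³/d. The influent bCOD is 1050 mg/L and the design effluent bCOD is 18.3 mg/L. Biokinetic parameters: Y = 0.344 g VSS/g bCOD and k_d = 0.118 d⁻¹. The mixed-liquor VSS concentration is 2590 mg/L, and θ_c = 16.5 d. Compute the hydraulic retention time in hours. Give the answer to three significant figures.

Rearranging the biomass balance for a CMAS with decay, V = Y·Q·ΔS·θ_c / [X·(1+k_d θ_c)] = 0.344 × 17.3 × (1050 − 18.3) × 16.5 / [2590 × (1 + 0.118 × 16.5)] = 1.01×10^5 / 7633 = 13.27 m³.
τ = V/Q = 13.27/17.3 = 0.7672 d, or 18.41 h.

τ ≈ 18.4 h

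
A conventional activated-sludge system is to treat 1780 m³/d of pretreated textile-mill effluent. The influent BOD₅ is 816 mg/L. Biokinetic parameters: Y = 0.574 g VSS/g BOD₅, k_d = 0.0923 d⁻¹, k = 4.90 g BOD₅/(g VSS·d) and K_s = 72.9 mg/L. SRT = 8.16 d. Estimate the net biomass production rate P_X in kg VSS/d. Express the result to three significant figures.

From the Monod/SRT balance for a CMAS, S = K_s·(1+k_d θ_c)/[θ_c·(Y k − k_d) − 1] = 72.9 × (1 + 0.0923 × 8.16) / [8.16 × (0.574 × 4.90 − 0.0923) − 1] = 127.8 / 21.20 = 6.029 mg/L.
Correct the yield for decay: Y_obs = Y/(1 + k_d θ_c) = 0.574 / (1 + 0.0923 × 8.16) = 0.574 / 1.753 = 0.3274.
Q·(S₀ − S) = 1780 × (816 − 6.03) × 10⁻³ = 1442 kg/d removed.
P_X = Y_obs · Q(S₀ − S) = 0.3274 × 1442 = 472.0 kg VSS/d.

P_X ≈ 472 kg VSS/d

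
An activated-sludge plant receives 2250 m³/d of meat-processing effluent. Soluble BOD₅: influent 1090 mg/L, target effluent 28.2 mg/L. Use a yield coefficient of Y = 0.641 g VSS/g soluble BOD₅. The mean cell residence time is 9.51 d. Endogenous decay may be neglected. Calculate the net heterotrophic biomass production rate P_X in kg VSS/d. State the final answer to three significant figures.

No decay correction is needed, so Y_obs = Y = 0.641.
Mass of soluble BOD₅ removed per day: Q(S₀ − S) = 2250 × 1062 g/m³ = 2389 kg/d.
Net biomass production P_X = Y_obs × Q·(S₀ − S) = 0.6410 × 2389 = 1531 kg VSS/d.

P_X ≈ 1530 kg VSS/d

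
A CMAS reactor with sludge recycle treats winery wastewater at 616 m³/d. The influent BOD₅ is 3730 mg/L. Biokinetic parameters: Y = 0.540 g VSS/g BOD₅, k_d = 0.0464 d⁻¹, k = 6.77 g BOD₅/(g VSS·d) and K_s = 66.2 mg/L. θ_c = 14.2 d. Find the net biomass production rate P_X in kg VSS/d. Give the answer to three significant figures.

For a completely mixed reactor with recycle the Lawrence–McCarty relation gives S = K_s·(1 + k_d·θ_c) / [θ_c·(Y·k − k_d) − 1] = 66.2 × (1 + 0.0464 × 14.2) / [14.2 × (0.540 × 6.77 − 0.0464) − 1] = 109.8 / 50.25 = 2.185 mg/L.
Correct the yield for decay: Y_obs = Y/(1 + k_d θ_c) = 0.540 / (1 + 0.0464 × 14.2) = 0.540 / 1.659 = 0.3255.
Mass of BOD₅ removed per day: Q(S₀ − S) = 616 × 3728 g/m³ = 2296 kg/d.
Biomass produced: P_X = Y_obs·Q·ΔS = 0.3255 × 2296 ≈ 747.5 kg VSS/d.

P_X ≈ 748 kg VSS/d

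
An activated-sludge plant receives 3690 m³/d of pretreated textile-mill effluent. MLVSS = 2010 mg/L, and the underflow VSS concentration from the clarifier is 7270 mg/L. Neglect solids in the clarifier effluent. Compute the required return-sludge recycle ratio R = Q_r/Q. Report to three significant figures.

R ≈ 0.382

Solids balance on the clarifier gives (1+R)X = R·X_r, so R = X/(X_r − X) = 2010 / (7270 − 2010) = 0.3821.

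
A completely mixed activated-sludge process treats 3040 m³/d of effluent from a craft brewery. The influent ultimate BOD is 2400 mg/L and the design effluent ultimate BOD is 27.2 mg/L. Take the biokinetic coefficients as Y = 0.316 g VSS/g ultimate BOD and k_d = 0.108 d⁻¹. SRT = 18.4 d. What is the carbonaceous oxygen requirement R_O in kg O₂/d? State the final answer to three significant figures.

R_O ≈ 6130 kg O₂/d

The observed yield is Y_obs = Y/(1 + k_d·θ_c) = 0.316 / (1 + 0.108 × 18.4) = 0.316 / 2.987 = 0.1058 g VSS per g ultimate BOD removed.
ΔS = 2400 − 27.2 = 2373 mg/L, so the substrate removal rate is 3040 × 2373/1000 = 7213 kg ultimate BOD/d.
P_X = Y_obs·Q·(S₀ − S) = 0.1058 × 7213 = 763.1 kg VSS/d.
R_O = Q·ΔS − 1.42 P_X = 7213 − 1084 = 6130 kg O₂/d.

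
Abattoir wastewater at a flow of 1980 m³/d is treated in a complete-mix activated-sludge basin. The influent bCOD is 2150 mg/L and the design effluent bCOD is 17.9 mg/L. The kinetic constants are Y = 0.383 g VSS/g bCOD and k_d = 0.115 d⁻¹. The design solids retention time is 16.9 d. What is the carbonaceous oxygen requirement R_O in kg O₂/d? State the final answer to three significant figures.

The observed yield is Y_obs = Y/(1 + k_d·θ_c) = 0.383 / (1 + 0.115 × 16.9) = 0.383 / 2.944 = 0.1301 g VSS per g bCOD removed.
Q·(S₀ − S) = 1980 × (2150 − 17.9) × 10⁻³ = 4222 kg/d removed.
Net sludge production P_X = 0.1301 × 4222 = 549.3 kg VSS/d.
Carbonaceous O₂ demand = substrate oxidised − cell-mass equivalent = 4222 − 1.42 × 549.3 = 3442 kg O₂/d.

R_O ≈ 3440 kg O₂/d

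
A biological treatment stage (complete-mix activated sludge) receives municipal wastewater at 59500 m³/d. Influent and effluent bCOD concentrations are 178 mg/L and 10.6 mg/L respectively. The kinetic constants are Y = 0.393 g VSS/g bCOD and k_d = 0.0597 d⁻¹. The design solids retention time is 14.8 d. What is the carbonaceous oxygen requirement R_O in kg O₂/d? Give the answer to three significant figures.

R_O ≈ 7010 kg O₂/d

Observed yield with endogenous decay: Y_obs = Y / (1 + k_d·θ_c) = 0.393 / (1 + 0.0597 × 14.8) = 0.393 / 1.884 = 0.2086 g VSS/g bCOD.
ΔS = 178 − 10.6 = 167.4 mg/L, so the substrate removal rate is 59500 × 167.4/1000 = 9960 kg bCOD/d.
P_X = Y_obs·Q·(S₀ − S) = 0.2086 × 9960 = 2078 kg VSS/d.
Carbonaceous O₂ demand = substrate oxidised − cell-mass equivalent = 9960 − 1.42 × 2078 = 7009 kg O₂/d.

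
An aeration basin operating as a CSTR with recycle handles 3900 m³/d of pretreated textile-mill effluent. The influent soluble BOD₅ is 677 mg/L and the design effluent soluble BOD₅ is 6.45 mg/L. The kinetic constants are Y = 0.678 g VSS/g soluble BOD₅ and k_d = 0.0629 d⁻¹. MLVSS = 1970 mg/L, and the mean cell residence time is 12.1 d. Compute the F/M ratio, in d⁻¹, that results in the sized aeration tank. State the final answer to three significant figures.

F/M ≈ 0.217 d⁻¹

From the SRT design equation V = Y Q (S₀−S) θ_c / [X (1 + k_d θ_c)] = 0.678 × 3900 × (677 − 6.45) × 12.1 / [1970 × (1 + 0.0629 × 12.1)] = 2.15×10^7 / 3469 = 6184 m³.
F/M = applied load / biomass = Q·S₀/(V·X) = 3900 × 677 / (6184 × 1970) = 0.2167 d⁻¹.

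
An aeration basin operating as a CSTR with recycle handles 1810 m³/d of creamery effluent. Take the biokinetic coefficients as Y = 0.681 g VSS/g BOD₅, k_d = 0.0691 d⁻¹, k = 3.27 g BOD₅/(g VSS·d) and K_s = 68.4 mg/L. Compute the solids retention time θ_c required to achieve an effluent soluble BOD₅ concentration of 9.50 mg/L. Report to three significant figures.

Specific growth rate at S = 9.50 mg/L: μ = YkS/(K_s+S) = 0.681·3.27·9.50/(68.4+9.50) = 0.2716 d⁻¹.
Then 1/θ_c = μ − k_d = 0.2716 − 0.0691 = 0.2025 d⁻¹, giving θ_c = 4.939 d.

θ_c ≈ 4.94 d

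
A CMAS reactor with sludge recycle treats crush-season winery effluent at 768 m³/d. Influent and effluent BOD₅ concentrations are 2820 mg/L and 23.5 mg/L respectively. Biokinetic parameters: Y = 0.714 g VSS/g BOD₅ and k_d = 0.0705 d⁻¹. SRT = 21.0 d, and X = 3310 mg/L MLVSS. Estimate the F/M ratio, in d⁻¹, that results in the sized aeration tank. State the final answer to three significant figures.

Steady-state biomass mass balance: V·X·(1 + k_d·θ_c) = Y·Q·(S₀ − S)·θ_c, so V = 0.714 × 768 × (2820 − 23.5) × 21.0 / [3310 × (1 + 0.0705 × 21.0)] = 3.22×10^7 / 8210 = 3922 m³.
F/M = applied load / biomass = Q·S₀/(V·X) = 768 × 2820 / (3922 × 3310) = 0.1668 d⁻¹.

F/M ≈ 0.167 d⁻¹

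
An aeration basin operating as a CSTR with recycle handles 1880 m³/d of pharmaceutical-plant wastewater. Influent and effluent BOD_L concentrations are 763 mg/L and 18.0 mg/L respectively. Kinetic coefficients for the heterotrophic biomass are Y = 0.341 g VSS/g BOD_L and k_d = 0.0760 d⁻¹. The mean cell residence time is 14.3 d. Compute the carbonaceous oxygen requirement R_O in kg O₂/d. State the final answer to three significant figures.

R_O ≈ 1080 kg O₂/d

The observed yield is Y_obs = Y/(1 + k_d·θ_c) = 0.341 / (1 + 0.0760 × 14.3) = 0.341 / 2.087 = 0.1634 g VSS per g BOD_L removed.
Mass of BOD_L removed per day: Q(S₀ − S) = 1880 × 745.0 g/m³ = 1401 kg/d.
Net sludge production P_X = 0.1634 × 1401 = 228.9 kg VSS/d.
Carbonaceous O₂ demand = substrate oxidised − cell-mass equivalent = 1401 − 1.42 × 228.9 = 1076 kg O₂/d.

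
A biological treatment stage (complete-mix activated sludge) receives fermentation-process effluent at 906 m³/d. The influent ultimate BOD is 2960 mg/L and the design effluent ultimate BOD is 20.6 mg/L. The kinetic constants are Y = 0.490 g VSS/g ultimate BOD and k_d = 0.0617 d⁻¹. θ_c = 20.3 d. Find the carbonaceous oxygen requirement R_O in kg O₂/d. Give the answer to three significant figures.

Observed yield with endogenous decay: Y_obs = Y / (1 + k_d·θ_c) = 0.490 / (1 + 0.0617 × 20.3) = 0.490 / 2.253 = 0.2175 g VSS/g ultimate BOD.
Mass of ultimate BOD removed per day: Q(S₀ − S) = 906 × 2939 g/m³ = 2663 kg/d.
Net sludge production P_X = 0.2175 × 2663 = 579.3 kg VSS/d.
Carbonaceous O₂ demand = substrate oxidised − cell-mass equivalent = 2663 − 1.42 × 579.3 = 1840 kg O₂/d.

R_O ≈ 1840 kg O₂/d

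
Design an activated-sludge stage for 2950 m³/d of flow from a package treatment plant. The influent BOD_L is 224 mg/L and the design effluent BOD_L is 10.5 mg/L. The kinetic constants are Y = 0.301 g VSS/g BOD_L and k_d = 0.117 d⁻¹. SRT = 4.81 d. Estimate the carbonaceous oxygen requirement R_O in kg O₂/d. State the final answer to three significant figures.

The observed yield is Y_obs = Y/(1 + k_d·θ_c) = 0.301 / (1 + 0.117 × 4.81) = 0.301 / 1.563 = 0.1926 g VSS per g BOD_L removed.
Q·(S₀ − S) = 2950 × (224 − 10.5) × 10⁻³ = 629.8 kg/d removed.
Net sludge production P_X = 0.1926 × 629.8 = 121.3 kg VSS/d.
R_O = Q·(S₀ − S) − 1.42·P_X = 629.8 − 1.42 × 121.3 = 457.6 kg O₂/d.

R_O ≈ 458 kg O₂/d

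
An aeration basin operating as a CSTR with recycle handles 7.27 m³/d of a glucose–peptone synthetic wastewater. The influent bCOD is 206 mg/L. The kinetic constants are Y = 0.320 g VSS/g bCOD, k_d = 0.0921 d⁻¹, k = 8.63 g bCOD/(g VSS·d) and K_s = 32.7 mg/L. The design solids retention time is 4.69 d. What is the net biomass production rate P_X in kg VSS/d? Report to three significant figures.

P_X ≈ 0.328 kg VSS/d

From the Monod/SRT balance for a CMAS, S = K_s·(1+k_d θ_c)/[θ_c·(Y k − k_d) − 1] = 32.7 × (1 + 0.0921 × 4.69) / [4.69 × (0.320 × 8.63 − 0.0921) − 1] = 46.82 / 11.52 = 4.065 mg/L.
Correct the yield for decay: Y_obs = Y/(1 + k_d θ_c) = 0.320 / (1 + 0.0921 × 4.69) = 0.320 / 1.432 = 0.2235.
ΔS = 206 − 4.06 = 201.9 mg/L, so the substrate removal rate is 7.27 × 201.9/1000 = 1.468 kg bCOD/d.
Net biomass production P_X = Y_obs × Q·(S₀ − S) = 0.2235 × 1.468 = 0.3281 kg VSS/d.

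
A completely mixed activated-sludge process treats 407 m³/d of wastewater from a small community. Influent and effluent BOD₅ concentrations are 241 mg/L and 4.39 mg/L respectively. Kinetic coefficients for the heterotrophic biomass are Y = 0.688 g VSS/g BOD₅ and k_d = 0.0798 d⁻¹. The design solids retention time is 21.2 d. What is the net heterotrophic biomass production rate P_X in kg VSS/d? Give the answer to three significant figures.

Y_obs = Y / (1 + k_d θ_c) = 0.688 / (1 + 0.0798 × 21.2) = 0.688 / 2.692 = 0.2556.
Q·(S₀ − S) = 407 × (241 − 4.39) × 10⁻³ = 96.30 kg/d removed.
Biomass produced: P_X = Y_obs·Q·ΔS = 0.2556 × 96.30 ≈ 24.61 kg VSS/d.

P_X ≈ 24.6 kg VSS/d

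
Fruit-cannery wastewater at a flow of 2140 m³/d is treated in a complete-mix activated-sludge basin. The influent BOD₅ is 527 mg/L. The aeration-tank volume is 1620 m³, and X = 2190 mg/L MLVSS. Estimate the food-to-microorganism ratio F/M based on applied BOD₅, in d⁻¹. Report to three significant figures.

F/M = Q·S₀ / (V·X) = 2140 × 527 / (1620 × 2190) = 0.3179 g BOD₅·(g VSS·d)⁻¹.

F/M ≈ 0.318 d⁻¹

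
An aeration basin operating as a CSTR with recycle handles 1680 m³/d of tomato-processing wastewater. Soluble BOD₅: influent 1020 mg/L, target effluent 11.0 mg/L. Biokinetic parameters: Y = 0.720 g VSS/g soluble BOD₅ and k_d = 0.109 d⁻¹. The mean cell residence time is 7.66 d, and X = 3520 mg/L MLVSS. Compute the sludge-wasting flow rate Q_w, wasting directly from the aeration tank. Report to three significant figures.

Steady-state biomass mass balance: V·X·(1 + k_d·θ_c) = Y·Q·(S₀ − S)·θ_c, so V = 0.720 × 1680 × (1020 − 11.0) × 7.66 / [3520 × (1 + 0.109 × 7.66)] = 9.35×10^6 / 6459 = 1447 m³.
With mixed-liquor wasting, θ_c = V/Q_w, so Q_w = V/θ_c = 1447/7.66 = 189.0 m³/d.

Q_w ≈ 189 m³/d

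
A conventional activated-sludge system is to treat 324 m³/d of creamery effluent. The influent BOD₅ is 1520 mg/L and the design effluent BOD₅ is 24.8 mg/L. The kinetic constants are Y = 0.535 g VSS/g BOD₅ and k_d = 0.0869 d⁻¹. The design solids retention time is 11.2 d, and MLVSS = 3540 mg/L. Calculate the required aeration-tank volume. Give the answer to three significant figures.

Steady-state biomass mass balance: V·X·(1 + k_d·θ_c) = Y·Q·(S₀ − S)·θ_c, so V = 0.535 × 324 × (1520 − 24.8) × 11.2 / [3540 × (1 + 0.0869 × 11.2)] = 2.9×10^6 / 6985 = 415.6 m³.

V ≈ 416 m³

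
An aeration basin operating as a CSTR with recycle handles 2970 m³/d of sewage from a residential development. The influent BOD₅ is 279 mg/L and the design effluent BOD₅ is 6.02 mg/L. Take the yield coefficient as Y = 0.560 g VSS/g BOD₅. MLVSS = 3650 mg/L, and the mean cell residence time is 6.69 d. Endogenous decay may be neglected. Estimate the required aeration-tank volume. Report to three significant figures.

V ≈ 832 m³

V·X = Y·Q·ΔS·θ_c gives V = 0.560 × 2970 × (279 − 6.02) × 6.69 / 3650 = 832.2 m³.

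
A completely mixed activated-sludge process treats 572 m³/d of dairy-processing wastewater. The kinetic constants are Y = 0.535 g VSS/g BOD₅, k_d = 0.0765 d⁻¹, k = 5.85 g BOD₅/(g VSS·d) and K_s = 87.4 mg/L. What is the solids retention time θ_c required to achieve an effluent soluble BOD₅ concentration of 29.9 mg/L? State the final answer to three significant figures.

Specific growth rate at S = 29.9 mg/L: μ = YkS/(K_s+S) = 0.535·5.85·29.9/(87.4+29.9) = 0.7978 d⁻¹.
1/θ_c = 0.7978 − 0.0765 = 0.7213 d⁻¹, so θ_c = 1.386 d.

θ_c ≈ 1.39 d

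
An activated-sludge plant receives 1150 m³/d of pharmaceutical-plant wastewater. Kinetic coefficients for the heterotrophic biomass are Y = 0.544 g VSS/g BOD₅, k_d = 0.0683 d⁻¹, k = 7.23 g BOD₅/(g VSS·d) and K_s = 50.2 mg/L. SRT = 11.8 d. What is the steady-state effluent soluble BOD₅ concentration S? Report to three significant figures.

Effluent substrate depends only on kinetics and SRT: S = K_s(1 + k_d θ_c) / [θ_c(Yk − k_d) − 1] = 50.2 × (1 + 0.0683 × 11.8) / [11.8 × (0.544 × 7.23 − 0.0683) − 1] = 90.66 / 44.60 = 2.032 mg/L.

S ≈ 2.03 mg/L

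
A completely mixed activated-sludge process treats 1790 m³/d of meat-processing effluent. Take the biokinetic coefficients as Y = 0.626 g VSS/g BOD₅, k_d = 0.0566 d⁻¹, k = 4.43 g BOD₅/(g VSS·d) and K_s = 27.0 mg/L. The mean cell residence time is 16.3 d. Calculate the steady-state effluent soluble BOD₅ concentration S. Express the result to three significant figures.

For a completely mixed reactor with recycle the Lawrence–McCarty relation gives S = K_s·(1 + k_d·θ_c) / [θ_c·(Y·k − k_d) − 1] = 27.0 × (1 + 0.0566 × 16.3) / [16.3 × (0.626 × 4.43 − 0.0566) − 1] = 51.91 / 43.28 = 1.199 mg/L.

S ≈ 1.20 mg/L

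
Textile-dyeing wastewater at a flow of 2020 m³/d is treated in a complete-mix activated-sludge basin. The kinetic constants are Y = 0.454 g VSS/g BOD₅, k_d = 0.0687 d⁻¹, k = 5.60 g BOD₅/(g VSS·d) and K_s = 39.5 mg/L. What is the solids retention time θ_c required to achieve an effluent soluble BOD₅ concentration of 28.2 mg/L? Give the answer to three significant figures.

θ_c ≈ 1.01 d

At the target effluent, Y k S/(K_s+S) = 0.454×5.60×28.2/67.70 = 1.059 d⁻¹.
Then 1/θ_c = μ − k_d = 1.059 − 0.0687 = 0.9903 d⁻¹, giving θ_c = 1.010 d.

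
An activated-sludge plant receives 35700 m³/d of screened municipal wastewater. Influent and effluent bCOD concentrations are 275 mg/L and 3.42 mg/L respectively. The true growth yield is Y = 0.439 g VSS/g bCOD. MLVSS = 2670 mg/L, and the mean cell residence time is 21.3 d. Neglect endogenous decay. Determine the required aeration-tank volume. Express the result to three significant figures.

V ≈ 34000 m³

V·X = Y·Q·ΔS·θ_c gives V = 0.439 × 35700 × (275 − 3.42) × 21.3 / 2670 = 33955 m³.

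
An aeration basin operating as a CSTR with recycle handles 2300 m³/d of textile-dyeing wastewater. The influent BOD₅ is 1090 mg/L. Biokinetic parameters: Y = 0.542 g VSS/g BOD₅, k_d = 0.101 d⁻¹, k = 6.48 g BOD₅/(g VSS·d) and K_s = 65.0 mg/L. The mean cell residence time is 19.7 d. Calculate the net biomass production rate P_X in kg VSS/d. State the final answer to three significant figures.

P_X ≈ 453 kg VSS/d

Effluent substrate depends only on kinetics and SRT: S = K_s(1 + k_d θ_c) / [θ_c(Yk − k_d) − 1] = 65.0 × (1 + 0.101 × 19.7) / [19.7 × (0.542 × 6.48 − 0.101) − 1] = 194.3 / 66.20 = 2.936 mg/L.
Observed yield with endogenous decay: Y_obs = Y / (1 + k_d·θ_c) = 0.542 / (1 + 0.101 × 19.7) = 0.542 / 2.990 = 0.1813 g VSS/g BOD₅.
Substrate removed = Q·(S₀ − S) = 2300 m³/d × (1090 − 2.94) g/m³ = 2.5×10^6 g/d = 2500 kg/d.
Biomass produced: P_X = Y_obs·Q·ΔS = 0.1813 × 2500 ≈ 453.3 kg VSS/d.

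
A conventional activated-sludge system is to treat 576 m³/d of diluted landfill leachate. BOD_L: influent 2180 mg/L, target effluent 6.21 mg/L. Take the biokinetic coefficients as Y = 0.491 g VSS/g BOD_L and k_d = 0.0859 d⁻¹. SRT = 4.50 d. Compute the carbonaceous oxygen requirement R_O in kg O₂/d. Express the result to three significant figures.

Correct the yield for decay: Y_obs = Y/(1 + k_d θ_c) = 0.491 / (1 + 0.0859 × 4.50) = 0.491 / 1.387 = 0.3541.
Q·(S₀ − S) = 576 × (2180 − 6.21) × 10⁻³ = 1252 kg/d removed.
Net sludge production P_X = 0.3541 × 1252 = 443.4 kg VSS/d.
Carbonaceous O₂ demand = substrate oxidised − cell-mass equivalent = 1252 − 1.42 × 443.4 = 622.5 kg O₂/d.

R_O ≈ 622 kg O₂/d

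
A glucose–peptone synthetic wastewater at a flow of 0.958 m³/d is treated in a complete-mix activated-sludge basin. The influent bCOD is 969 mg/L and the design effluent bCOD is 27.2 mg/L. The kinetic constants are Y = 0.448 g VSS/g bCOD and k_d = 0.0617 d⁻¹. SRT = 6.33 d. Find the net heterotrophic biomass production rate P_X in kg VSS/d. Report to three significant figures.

Y_obs = Y / (1 + k_d θ_c) = 0.448 / (1 + 0.0617 × 6.33) = 0.448 / 1.391 = 0.3222.
ΔS = 969 − 27.2 = 941.8 mg/L, so the substrate removal rate is 0.958 × 941.8/1000 = 0.9022 kg bCOD/d.
So the net sludge growth is P_X = 0.3222 × 0.9022 = 0.2907 kg VSS/d.

P_X ≈ 0.291 kg VSS/d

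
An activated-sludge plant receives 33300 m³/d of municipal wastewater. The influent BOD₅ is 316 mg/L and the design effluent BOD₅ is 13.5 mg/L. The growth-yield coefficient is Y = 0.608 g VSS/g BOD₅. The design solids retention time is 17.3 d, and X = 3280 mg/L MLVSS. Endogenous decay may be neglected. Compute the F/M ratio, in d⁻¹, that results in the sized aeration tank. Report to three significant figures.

With k_d = 0 the design equation reduces to V = Y Q (S₀−S) θ_c / X = 0.608 × 33300 × (316 − 13.5) × 17.3 / 3280 = 32303 m³.
F/M = applied load / biomass = Q·S₀/(V·X) = 33300 × 316 / (32303 × 3280) = 0.09931 d⁻¹.

F/M ≈ 0.0993 d⁻¹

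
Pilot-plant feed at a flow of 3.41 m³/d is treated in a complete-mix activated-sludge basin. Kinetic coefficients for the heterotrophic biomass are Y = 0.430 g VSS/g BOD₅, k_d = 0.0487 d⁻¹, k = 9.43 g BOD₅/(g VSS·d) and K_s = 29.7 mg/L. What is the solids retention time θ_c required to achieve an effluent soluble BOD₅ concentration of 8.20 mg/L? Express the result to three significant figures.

θ_c ≈ 1.21 d

From 1/θ_c = Y·k·S/(K_s + S) − k_d: Y·k·S/(K_s+S) = 0.430 × 9.43 × 8.20 / (29.7 + 8.20) = 0.8773 d⁻¹.
Then 1/θ_c = μ − k_d = 0.8773 − 0.0487 = 0.8286 d⁻¹, giving θ_c = 1.207 d.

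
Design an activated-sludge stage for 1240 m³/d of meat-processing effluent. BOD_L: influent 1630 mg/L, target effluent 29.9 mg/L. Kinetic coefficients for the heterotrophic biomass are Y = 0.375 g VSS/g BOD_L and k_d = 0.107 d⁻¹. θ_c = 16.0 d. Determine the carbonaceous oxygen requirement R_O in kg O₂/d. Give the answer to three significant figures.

R_O ≈ 1590 kg O₂/d

Correct the yield for decay: Y_obs = Y/(1 + k_d θ_c) = 0.375 / (1 + 0.107 × 16.0) = 0.375 / 2.712 = 0.1383.
Mass of BOD_L removed per day: Q(S₀ − S) = 1240 × 1600 g/m³ = 1984 kg/d.
P_X = Y_obs·Q·(S₀ − S) = 0.1383 × 1984 = 274.4 kg VSS/d.
R_O = Q·(S₀ − S) − 1.42·P_X = 1984 − 1.42 × 274.4 = 1595 kg O₂/d.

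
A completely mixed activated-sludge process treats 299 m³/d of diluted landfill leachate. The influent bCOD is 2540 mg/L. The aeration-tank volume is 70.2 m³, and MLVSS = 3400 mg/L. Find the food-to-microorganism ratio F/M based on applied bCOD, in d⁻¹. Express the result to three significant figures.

F/M ≈ 3.18 d⁻¹

F/M = Q·S₀ / (V·X) = 299 × 2540 / (70.20 × 3400) = 3.182 g bCOD·(g VSS·d)⁻¹.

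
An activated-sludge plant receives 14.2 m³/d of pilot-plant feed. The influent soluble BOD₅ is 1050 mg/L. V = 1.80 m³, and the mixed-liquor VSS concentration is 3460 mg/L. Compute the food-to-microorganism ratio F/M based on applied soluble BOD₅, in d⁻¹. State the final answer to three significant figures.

F/M ≈ 2.39 d⁻¹

Food-to-microorganism ratio F/M = Q S₀ / (V X) = 14.2 × 1050 / (1.800 × 3460) = 2.394 d⁻¹.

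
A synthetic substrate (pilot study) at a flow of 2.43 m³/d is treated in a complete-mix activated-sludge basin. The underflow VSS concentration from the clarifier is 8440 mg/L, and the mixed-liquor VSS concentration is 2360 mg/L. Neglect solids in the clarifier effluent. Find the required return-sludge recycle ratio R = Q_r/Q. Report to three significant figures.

Mass balance around the secondary clarifier (neglecting effluent solids): R = X / (X_r − X) = 2360 / (8440 − 2360) = 0.3882.

R ≈ 0.388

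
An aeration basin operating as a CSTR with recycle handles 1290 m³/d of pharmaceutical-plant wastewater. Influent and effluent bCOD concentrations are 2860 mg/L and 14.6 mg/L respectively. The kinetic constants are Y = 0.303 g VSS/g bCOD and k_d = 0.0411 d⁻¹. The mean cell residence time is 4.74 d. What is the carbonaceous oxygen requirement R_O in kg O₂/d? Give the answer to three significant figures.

R_O ≈ 2350 kg O₂/d

Observed yield with endogenous decay: Y_obs = Y / (1 + k_d·θ_c) = 0.303 / (1 + 0.0411 × 4.74) = 0.303 / 1.195 = 0.2536 g VSS/g bCOD.
ΔS = 2860 − 14.6 = 2845 mg/L, so the substrate removal rate is 1290 × 2845/1000 = 3671 kg bCOD/d.
Biomass synthesised: P_X = Y_obs × 3671 = 930.8 kg VSS/d.
R_O = Q·ΔS − 1.42 P_X = 3671 − 1322 = 2349 kg O₂/d.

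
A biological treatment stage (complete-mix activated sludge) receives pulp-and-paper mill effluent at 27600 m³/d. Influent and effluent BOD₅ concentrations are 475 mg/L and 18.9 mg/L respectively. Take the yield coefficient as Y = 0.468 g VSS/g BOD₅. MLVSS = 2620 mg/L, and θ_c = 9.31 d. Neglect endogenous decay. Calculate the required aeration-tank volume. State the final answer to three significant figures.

V·X = Y·Q·ΔS·θ_c gives V = 0.468 × 27600 × (475 − 18.9) × 9.31 / 2620 = 20935 m³.

V ≈ 20900 m³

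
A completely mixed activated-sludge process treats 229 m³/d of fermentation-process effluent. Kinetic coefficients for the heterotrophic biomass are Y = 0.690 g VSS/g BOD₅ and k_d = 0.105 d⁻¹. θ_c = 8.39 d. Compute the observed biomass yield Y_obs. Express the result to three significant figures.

Y_obs ≈ 0.367 g VSS/g BOD₅

The observed yield is Y_obs = Y/(1 + k_d·θ_c) = 0.690 / (1 + 0.105 × 8.39) = 0.690 / 1.881 = 0.3668 g VSS per g BOD₅ removed.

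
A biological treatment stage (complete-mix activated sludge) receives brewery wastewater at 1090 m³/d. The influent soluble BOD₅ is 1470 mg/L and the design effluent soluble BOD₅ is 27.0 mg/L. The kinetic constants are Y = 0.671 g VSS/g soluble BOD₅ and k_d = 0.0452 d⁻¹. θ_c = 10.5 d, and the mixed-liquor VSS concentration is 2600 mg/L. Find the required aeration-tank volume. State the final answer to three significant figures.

V ≈ 2890 m³

From the SRT design equation V = Y Q (S₀−S) θ_c / [X (1 + k_d θ_c)] = 0.671 × 1090 × (1470 − 27.0) × 10.5 / [2600 × (1 + 0.0452 × 10.5)] = 1.11×10^7 / 3834 = 2890 m³.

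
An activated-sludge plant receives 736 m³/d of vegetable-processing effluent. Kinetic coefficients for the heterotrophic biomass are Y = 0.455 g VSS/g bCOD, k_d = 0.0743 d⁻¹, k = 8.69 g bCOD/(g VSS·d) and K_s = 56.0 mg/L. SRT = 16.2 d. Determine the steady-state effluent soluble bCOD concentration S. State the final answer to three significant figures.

S ≈ 2.00 mg/L

From the Monod/SRT balance for a CMAS, S = K_s·(1+k_d θ_c)/[θ_c·(Y k − k_d) − 1] = 56.0 × (1 + 0.0743 × 16.2) / [16.2 × (0.455 × 8.69 − 0.0743) − 1] = 123.4 / 61.85 = 1.995 mg/L.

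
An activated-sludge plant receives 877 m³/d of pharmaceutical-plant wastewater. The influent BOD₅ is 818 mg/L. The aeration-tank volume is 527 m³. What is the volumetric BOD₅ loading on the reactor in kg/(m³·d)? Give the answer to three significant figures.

Volumetric loading L_v = Q·S₀ / V = 877 × 818 g/m³ / 527.0 m³ = 1361 g/(m³·d) = 1.361 kg BOD₅/(m³·d).

L_v ≈ 1.36 kg BOD₅/(m³·d)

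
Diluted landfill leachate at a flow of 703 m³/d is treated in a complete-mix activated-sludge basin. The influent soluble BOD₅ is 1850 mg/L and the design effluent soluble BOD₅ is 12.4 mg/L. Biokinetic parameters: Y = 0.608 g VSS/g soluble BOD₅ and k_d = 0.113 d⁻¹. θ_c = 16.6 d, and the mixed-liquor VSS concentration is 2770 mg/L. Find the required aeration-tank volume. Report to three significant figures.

Steady-state biomass mass balance: V·X·(1 + k_d·θ_c) = Y·Q·(S₀ − S)·θ_c, so V = 0.608 × 703 × (1850 − 12.4) × 16.6 / [2770 × (1 + 0.113 × 16.6)] = 1.3×10^7 / 7966 = 1637 m³.

V ≈ 1640 m³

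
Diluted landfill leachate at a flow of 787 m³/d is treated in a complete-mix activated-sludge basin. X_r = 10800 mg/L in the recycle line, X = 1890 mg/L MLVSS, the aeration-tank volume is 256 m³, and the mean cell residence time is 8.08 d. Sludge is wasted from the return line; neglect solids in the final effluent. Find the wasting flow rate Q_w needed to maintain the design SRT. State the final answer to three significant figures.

Wasting from the return line (neglecting effluent solids): Q_w = V·X / (θ_c·X_r) = 256.0 × 1890 / (8.08 × 10800) = 5.545 m³/d.

Q_w ≈ 5.54 m³/d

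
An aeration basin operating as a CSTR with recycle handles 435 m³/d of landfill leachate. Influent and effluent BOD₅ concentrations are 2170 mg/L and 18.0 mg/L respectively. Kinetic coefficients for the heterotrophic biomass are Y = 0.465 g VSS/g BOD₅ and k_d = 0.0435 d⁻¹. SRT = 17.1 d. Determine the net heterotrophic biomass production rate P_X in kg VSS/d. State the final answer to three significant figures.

Y_obs = Y / (1 + k_d θ_c) = 0.465 / (1 + 0.0435 × 17.1) = 0.465 / 1.744 = 0.2667.
ΔS = 2170 − 18.0 = 2152 mg/L, so the substrate removal rate is 435 × 2152/1000 = 936.1 kg BOD₅/d.
So the net sludge growth is P_X = 0.2667 × 936.1 = 249.6 kg VSS/d.

P_X ≈ 250 kg VSS/d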